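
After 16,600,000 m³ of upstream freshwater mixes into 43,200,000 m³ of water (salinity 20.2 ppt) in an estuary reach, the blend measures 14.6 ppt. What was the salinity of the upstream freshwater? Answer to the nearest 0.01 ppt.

0.03 ppt

Salt balance: 43,200,000×20.2 + 16,600,000×S = 59,800,000×14.6
872,640,000 + 16,600,000·S = 873,080,000
S = (873,080,000 − 872,640,000) / 16,600,000 = 0.0265 ppt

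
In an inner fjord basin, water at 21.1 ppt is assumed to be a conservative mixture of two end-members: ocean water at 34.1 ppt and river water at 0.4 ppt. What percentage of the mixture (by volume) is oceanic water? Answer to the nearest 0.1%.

61.4%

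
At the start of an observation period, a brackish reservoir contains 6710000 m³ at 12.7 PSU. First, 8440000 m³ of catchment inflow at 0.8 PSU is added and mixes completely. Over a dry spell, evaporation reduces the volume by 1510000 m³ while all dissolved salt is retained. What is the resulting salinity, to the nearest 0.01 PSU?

After mixing: salt = 6,710,000×12.7 + 8,440,000×0.8 = 91,969,000; volume = 15,150,000 m³
After evaporation: salt unchanged = 91,969,000; volume = 15,150,000 − 1,510,000 = 13,640,000 m³
S = 91,969,000 / 13,640,000 = 6.7426 PSU

6.74 PSU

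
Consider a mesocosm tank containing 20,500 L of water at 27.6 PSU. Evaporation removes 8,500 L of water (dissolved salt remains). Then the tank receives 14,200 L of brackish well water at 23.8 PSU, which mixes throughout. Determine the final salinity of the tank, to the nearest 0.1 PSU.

34.5 PSU

After evaporation: salt = 20,500×27.6 = 565,800; volume = 20,500 − 8,500 = 12,000 L
After mixing: salt = 565,800 + 14,200×23.8 = 903,760; volume = 12,000 + 14,200 = 26,200 L
S = 903,760 / 26,200 = 34.4947 PSU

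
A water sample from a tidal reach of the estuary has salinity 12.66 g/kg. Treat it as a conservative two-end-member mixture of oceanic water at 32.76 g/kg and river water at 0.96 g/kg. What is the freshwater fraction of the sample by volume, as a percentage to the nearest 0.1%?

Let f be the freshwater fraction. Salt balance per unit volume:
f×0.96 + (1−f)×32.76 = 12.66
f = (32.76 − 12.66) / (32.76 − 0.96) = 20.1/31.8 = 0.6321

63.2%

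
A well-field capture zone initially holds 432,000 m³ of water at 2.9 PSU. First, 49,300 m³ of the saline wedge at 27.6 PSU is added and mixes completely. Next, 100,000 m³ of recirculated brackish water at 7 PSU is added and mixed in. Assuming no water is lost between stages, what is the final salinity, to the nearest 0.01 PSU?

5.70 PSU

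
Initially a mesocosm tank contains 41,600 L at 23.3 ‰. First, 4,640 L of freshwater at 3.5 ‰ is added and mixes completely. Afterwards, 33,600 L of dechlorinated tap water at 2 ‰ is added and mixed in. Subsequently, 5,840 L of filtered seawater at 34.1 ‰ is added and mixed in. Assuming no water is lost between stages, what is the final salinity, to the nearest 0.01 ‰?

14.61 ‰

Salt balance:
Initial salt = 41,600×23.3 = 969,280
After stage 1: salt = 969,280 + 4,640×3.5 = 985,520; volume = 46,240 L; S = 21.313 ‰
After stage 2: salt = 985,520 + 33,600×2 = 1,052,720; volume = 79,840 L; S = 13.185 ‰
After stage 3: salt = 1,052,720 + 5,840×34.1 = 1,251,864; volume = 85,680 L
S = 1,251,864 / 85,680 = 14.6109 ‰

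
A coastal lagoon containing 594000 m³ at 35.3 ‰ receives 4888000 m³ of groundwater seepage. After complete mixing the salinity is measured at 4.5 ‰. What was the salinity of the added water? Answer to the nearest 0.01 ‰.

0.76 ‰

Salt balance: 594,000×35.3 + 4,888,000×S = 5,482,000×4.5
20,968,200 + 4,888,000·S = 24,669,000
S = (24,669,000 − 20,968,200) / 4,888,000 = 0.7571 ‰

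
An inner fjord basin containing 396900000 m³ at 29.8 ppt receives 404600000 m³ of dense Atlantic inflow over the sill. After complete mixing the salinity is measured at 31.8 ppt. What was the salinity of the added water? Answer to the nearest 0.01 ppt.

Salt balance: 396,900,000×29.8 + 404,600,000×S = 801,500,000×31.8
11,827,620,000 + 404,600,000·S = 25,487,700,000
S = (25,487,700,000 − 11,827,620,000) / 404,600,000 = 33.7619 ppt

33.76 ppt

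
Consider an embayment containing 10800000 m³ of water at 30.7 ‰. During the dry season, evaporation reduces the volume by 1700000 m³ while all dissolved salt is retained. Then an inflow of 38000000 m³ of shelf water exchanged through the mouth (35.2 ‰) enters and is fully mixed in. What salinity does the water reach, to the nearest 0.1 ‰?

After evaporation: salt = 10,800,000×30.7 = 331,560,000; volume = 10,800,000 − 1,700,000 = 9,100,000 m³
After mixing: salt = 331,560,000 + 38,000,000×35.2 = 1,669,160,000; volume = 9,100,000 + 38,000,000 = 47,100,000 m³
S = 1,669,160,000 / 47,100,000 = 35.4386 ‰

35.4 ‰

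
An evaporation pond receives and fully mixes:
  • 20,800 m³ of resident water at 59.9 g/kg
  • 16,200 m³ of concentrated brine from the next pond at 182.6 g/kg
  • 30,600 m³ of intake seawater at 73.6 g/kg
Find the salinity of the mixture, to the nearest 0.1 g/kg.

Conserving salt mass:
salt = 20,800×59.9 + 16,200×182.6 + 30,600×73.6 = 1,245,920 + 2,958,120 + 2,252,160 = 6,456,200
volume = 20,800 + 16,200 + 30,600 = 67,600 m³
S = 6,456,200 / 67,600 = 95.506 g/kg

95.5 g/kg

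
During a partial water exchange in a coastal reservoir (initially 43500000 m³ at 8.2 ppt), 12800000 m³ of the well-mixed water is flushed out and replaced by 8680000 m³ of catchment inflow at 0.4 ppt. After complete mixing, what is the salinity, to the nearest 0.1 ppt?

Remaining after removal: 30,700,000 m³ at 8.2 ppt (salt = 251,740,000)
After addition: salt = 251,740,000 + 8,680,000×0.4 = 255,212,000; volume = 39,380,000 m³
S = 255,212,000 / 39,380,000 = 6.4808 ppt

6.5 ppt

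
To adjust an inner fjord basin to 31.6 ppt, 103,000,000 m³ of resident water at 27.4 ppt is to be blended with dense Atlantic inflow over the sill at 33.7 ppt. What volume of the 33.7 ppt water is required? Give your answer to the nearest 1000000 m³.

206000000 m³

Salt balance: 103,000,000×27.4 + V×33.7 = (103,000,000+V)×31.6
2,822,200,000 + 33.7V = 3,254,800,000 + 31.6V
432,600,000 = 2.1V
V = 206,000,000 m³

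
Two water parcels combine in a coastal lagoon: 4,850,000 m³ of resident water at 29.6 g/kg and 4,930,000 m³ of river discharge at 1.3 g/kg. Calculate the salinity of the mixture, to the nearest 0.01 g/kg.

Conserving salt mass:
salt = 4,850,000×29.6 + 4,930,000×1.3 = 143,560,000 + 6,409,000 = 149,969,000
volume = 4,850,000 + 4,930,000 = 9,780,000 m³
S = 149,969,000 / 9,780,000 = 15.3343 g/kg

15.33 g/kg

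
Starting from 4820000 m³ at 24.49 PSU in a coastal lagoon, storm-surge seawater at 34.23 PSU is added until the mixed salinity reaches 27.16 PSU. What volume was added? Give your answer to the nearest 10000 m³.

Salt balance: 4,820,000×24.49 + V×34.23 = (4,820,000+V)×27.16
118,041,800 + 34.23V = 130,911,200 + 27.16V
12,869,400 = 7.07V
V = 1,820,282.89 m³

1820000 m³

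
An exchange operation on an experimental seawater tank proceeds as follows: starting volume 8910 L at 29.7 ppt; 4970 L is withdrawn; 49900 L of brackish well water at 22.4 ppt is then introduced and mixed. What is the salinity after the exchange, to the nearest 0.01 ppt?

Remaining after removal: 3,940 L at 29.7 ppt (salt = 117,018)
After addition: salt = 117,018 + 49,900×22.4 = 1,234,778; volume = 53,840 L
S = 1,234,778 / 53,840 = 22.9342 ppt

22.93 ppt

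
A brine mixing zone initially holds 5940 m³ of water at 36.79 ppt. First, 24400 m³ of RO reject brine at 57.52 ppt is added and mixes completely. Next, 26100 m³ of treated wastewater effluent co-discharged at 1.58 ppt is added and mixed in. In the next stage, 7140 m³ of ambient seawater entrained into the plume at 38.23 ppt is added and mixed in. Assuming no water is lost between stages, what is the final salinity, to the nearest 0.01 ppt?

Total salt / total volume:
Initial salt = 5,940×36.79 = 218,532.6
After stage 1: salt = 218,532.6 + 24,400×57.52 = 1,622,020.6; volume = 30,340 m³; S = 53.461 ppt
After stage 2: salt = 1,622,020.6 + 26,100×1.58 = 1,663,258.6; volume = 56,440 m³; S = 29.47 ppt
After stage 3: salt = 1,663,258.6 + 7,140×38.23 = 1,936,220.8; volume = 63,580 m³
S = 1,936,220.8 / 63,580 = 30.4533 ppt

30.45 ppt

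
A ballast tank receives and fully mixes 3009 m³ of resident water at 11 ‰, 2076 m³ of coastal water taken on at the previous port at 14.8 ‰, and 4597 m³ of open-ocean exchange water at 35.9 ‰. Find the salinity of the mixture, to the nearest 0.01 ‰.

Mass of salt is conserved:
salt = 3,009×11 + 2,076×14.8 + 4,597×35.9 = 33,099 + 30,724.8 + 165,032.3 = 228,856.1
volume = 3,009 + 2,076 + 4,597 = 9,682 m³
S = 228,856.1 / 9,682 = 23.6373 ‰

23.64 ‰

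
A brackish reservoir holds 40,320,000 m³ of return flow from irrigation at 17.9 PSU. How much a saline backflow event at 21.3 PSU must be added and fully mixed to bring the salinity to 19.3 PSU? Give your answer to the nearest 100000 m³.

28200000 m³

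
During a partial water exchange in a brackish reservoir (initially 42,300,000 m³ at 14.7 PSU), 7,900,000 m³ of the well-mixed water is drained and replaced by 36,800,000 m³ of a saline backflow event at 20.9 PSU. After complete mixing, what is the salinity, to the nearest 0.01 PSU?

17.90 PSU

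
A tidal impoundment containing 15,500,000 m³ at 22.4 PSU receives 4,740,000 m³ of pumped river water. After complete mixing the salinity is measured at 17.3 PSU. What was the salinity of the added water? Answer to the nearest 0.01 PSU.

0.62 PSU

Salt balance: 15,500,000×22.4 + 4,740,000×S = 20,240,000×17.3
347,200,000 + 4,740,000·S = 350,152,000
S = (350,152,000 − 347,200,000) / 4,740,000 = 0.6228 PSU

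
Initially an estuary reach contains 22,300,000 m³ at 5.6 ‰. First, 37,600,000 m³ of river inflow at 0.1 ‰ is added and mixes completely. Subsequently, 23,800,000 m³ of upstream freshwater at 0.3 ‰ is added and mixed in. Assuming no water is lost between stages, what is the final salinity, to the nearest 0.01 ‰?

1.62 ‰

Salt balance:
Initial salt = 22,300,000×5.6 = 124,880,000
After stage 1: salt = 124,880,000 + 37,600,000×0.1 = 128,640,000; volume = 59,900,000 m³; S = 2.148 ‰
After stage 2: salt = 128,640,000 + 23,800,000×0.3 = 135,780,000; volume = 83,700,000 m³
S = 135,780,000 / 83,700,000 = 1.6222 ‰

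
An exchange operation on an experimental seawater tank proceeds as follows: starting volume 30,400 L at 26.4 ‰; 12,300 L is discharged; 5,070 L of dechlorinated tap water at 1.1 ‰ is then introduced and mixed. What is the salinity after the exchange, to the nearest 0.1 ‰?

20.9 ‰

Remaining after removal: 18,100 L at 26.4 ‰ (salt = 477,840)
After addition: salt = 477,840 + 5,070×1.1 = 483,417; volume = 23,170 L
S = 483,417 / 23,170 = 20.8639 ‰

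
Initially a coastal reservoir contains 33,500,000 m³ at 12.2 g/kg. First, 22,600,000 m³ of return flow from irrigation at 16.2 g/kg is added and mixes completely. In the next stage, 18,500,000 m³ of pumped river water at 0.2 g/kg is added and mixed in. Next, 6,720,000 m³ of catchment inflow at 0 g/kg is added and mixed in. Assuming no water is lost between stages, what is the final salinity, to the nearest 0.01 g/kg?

Conserving salt mass:
Initial salt = 33,500,000×12.2 = 408,700,000
After stage 1: salt = 408,700,000 + 22,600,000×16.2 = 774,820,000; volume = 56,100,000 m³; S = 13.811 g/kg
After stage 2: salt = 774,820,000 + 18,500,000×0.2 = 778,520,000; volume = 74,600,000 m³; S = 10.436 g/kg
After stage 3: salt = 778,520,000 + 6,720,000×0 = 778,520,000; volume = 81,320,000 m³
S = 778,520,000 / 81,320,000 = 9.5735 g/kg

9.57 g/kg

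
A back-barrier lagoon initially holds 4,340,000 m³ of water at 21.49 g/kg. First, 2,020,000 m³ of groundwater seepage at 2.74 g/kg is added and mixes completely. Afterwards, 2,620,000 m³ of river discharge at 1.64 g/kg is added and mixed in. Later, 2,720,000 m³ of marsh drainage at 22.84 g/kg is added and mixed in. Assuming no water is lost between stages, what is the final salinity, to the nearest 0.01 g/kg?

14.12 g/kg

By conservation of dissolved salt,
Initial salt = 4,340,000×21.49 = 93,266,600
After stage 1: salt = 93,266,600 + 2,020,000×2.74 = 98,801,400; volume = 6,360,000 m³; S = 15.535 g/kg
After stage 2: salt = 98,801,400 + 2,620,000×1.64 = 103,098,200; volume = 8,980,000 m³; S = 11.481 g/kg
After stage 3: salt = 103,098,200 + 2,720,000×22.84 = 165,223,000; volume = 11,700,000 m³
S = 165,223,000 / 11,700,000 = 14.1216 g/kg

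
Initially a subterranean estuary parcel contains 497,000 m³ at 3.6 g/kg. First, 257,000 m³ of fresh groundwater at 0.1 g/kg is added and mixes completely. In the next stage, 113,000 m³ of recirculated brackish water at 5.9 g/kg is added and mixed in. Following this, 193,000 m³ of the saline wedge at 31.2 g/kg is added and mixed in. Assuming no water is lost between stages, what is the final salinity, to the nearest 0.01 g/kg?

By conservation of dissolved salt,
Initial salt = 497,000×3.6 = 1,789,200
After stage 1: salt = 1,789,200 + 257,000×0.1 = 1,814,900; volume = 754,000 m³; S = 2.407 g/kg
After stage 2: salt = 1,814,900 + 113,000×5.9 = 2,481,600; volume = 867,000 m³; S = 2.862 g/kg
After stage 3: salt = 2,481,600 + 193,000×31.2 = 8,503,200; volume = 1,060,000 m³
S = 8,503,200 / 1,060,000 = 8.0219 g/kg

8.02 g/kg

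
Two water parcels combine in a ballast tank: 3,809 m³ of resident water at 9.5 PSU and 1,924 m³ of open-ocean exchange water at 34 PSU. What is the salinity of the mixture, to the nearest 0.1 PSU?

17.7 PSU

Conserving salt mass:
salt = 3,809×9.5 + 1,924×34 = 36,185.5 + 65,416 = 101,601.5
volume = 3,809 + 1,924 = 5,733 m³
S = 101,601.5 / 5,733 = 17.722 PSU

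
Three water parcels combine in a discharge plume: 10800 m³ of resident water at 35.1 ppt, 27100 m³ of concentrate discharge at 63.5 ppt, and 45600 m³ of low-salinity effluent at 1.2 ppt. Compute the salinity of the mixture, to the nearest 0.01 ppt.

25.80 ppt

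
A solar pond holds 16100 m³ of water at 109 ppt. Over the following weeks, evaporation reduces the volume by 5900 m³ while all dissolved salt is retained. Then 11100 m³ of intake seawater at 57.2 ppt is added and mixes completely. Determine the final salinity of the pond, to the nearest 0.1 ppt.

After evaporation: salt = 16,100×109 = 1,754,900; volume = 16,100 − 5,900 = 10,200 m³
After mixing: salt = 1,754,900 + 11,100×57.2 = 2,389,820; volume = 10,200 + 11,100 = 21,300 m³
S = 2,389,820 / 21,300 = 112.1981 ppt

112.2 ppt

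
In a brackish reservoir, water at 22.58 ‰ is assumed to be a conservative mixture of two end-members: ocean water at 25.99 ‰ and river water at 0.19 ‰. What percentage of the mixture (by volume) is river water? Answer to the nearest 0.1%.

Let f be the freshwater fraction. Salt balance per unit volume:
f×0.19 + (1−f)×25.99 = 22.58
f = (25.99 − 22.58) / (25.99 − 0.19) = 3.41/25.8 = 0.1322

13.2%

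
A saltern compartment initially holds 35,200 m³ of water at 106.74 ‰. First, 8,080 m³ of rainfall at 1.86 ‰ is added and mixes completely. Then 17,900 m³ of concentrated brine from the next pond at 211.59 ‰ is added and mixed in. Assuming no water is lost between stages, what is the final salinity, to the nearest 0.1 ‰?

Mass of salt is conserved:
Initial salt = 35,200×106.74 = 3,757,248
After stage 1: salt = 3,757,248 + 8,080×1.86 = 3,772,276.8; volume = 43,280 m³; S = 87.16 ‰
After stage 2: salt = 3,772,276.8 + 17,900×211.59 = 7,559,737.8; volume = 61,180 m³
S = 7,559,737.8 / 61,180 = 123.5655 ‰

123.6 ‰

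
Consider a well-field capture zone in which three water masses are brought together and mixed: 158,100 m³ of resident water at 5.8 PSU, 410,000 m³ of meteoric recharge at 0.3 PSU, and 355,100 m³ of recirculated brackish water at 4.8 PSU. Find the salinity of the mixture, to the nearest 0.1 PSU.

3.0 PSU

Total salt / total volume:
salt = 158,100×5.8 + 410,000×0.3 + 355,100×4.8 = 916,980 + 123,000 + 1,704,480 = 2,744,460
volume = 158,100 + 410,000 + 355,100 = 923,200 m³
S = 2,744,460 / 923,200 = 2.973 PSU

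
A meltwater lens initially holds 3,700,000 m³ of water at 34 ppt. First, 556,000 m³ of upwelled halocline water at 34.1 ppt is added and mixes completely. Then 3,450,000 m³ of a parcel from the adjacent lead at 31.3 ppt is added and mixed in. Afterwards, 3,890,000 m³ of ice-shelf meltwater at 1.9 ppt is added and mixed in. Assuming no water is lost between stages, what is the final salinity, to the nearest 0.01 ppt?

22.43 ppt

Weighted by volume,
Initial salt = 3,700,000×34 = 125,800,000
After stage 1: salt = 125,800,000 + 556,000×34.1 = 144,759,600; volume = 4,256,000 m³; S = 34.013 ppt
After stage 2: salt = 144,759,600 + 3,450,000×31.3 = 252,744,600; volume = 7,706,000 m³; S = 32.798 ppt
After stage 3: salt = 252,744,600 + 3,890,000×1.9 = 260,135,600; volume = 11,596,000 m³
S = 260,135,600 / 11,596,000 = 22.4332 ppt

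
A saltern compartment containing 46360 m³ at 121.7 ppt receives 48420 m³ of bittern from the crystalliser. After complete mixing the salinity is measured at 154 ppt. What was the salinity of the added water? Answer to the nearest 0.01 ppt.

184.93 ppt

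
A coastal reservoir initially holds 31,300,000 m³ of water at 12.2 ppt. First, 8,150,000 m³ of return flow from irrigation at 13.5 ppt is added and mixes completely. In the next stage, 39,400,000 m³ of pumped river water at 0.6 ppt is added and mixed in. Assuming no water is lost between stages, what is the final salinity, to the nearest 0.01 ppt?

6.54 ppt

Salt balance:
Initial salt = 31,300,000×12.2 = 381,860,000
After stage 1: salt = 381,860,000 + 8,150,000×13.5 = 491,885,000; volume = 39,450,000 m³; S = 12.469 ppt
After stage 2: salt = 491,885,000 + 39,400,000×0.6 = 515,525,000; volume = 78,850,000 m³
S = 515,525,000 / 78,850,000 = 6.538 ppt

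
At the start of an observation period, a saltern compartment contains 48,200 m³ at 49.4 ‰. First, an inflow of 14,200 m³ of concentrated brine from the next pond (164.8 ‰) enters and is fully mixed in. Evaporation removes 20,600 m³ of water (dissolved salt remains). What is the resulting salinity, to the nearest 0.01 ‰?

After mixing: salt = 48,200×49.4 + 14,200×164.8 = 4,721,240; volume = 62,400 m³
After evaporation: salt unchanged = 4,721,240; volume = 62,400 − 20,600 = 41,800 m³
S = 4,721,240 / 41,800 = 112.9483 ‰

112.95 ‰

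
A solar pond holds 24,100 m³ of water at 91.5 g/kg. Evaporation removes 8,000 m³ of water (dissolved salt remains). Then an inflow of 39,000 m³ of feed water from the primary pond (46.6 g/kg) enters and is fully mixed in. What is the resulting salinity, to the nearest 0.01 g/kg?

73.00 g/kg

After evaporation: salt = 24,100×91.5 = 2,205,150; volume = 24,100 − 8,000 = 16,100 m³
After mixing: salt = 2,205,150 + 39,000×46.6 = 4,022,550; volume = 16,100 + 39,000 = 55,100 m³
S = 4,022,550 / 55,100 = 73.0045 g/kg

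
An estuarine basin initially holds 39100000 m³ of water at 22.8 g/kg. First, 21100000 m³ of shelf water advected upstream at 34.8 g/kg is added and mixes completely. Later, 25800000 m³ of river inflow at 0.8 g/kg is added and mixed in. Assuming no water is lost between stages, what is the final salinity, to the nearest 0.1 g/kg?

Salt balance:
Initial salt = 39,100,000×22.8 = 891,480,000
After stage 1: salt = 891,480,000 + 21,100,000×34.8 = 1,625,760,000; volume = 60,200,000 m³; S = 27.006 g/kg
After stage 2: salt = 1,625,760,000 + 25,800,000×0.8 = 1,646,400,000; volume = 86,000,000 m³
S = 1,646,400,000 / 86,000,000 = 19.1442 g/kg

19.1 g/kg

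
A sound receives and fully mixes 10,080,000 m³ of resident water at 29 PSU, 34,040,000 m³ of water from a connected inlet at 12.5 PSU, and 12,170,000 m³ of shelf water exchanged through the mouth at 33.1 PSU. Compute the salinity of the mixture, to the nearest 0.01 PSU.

Conserving salt mass:
salt = 10,080,000×29 + 34,040,000×12.5 + 12,170,000×33.1 = 292,320,000 + 425,500,000 + 402,827,000 = 1,120,647,000
volume = 10,080,000 + 34,040,000 + 12,170,000 = 56,290,000 m³
S = 1,120,647,000 / 56,290,000 = 19.9085 PSU

19.91 PSU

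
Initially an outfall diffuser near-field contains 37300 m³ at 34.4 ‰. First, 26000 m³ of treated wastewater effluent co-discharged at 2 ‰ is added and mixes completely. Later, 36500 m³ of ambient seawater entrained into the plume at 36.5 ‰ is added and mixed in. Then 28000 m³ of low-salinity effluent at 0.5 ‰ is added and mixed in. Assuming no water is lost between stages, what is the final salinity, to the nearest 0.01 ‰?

Total salt / total volume:
Initial salt = 37,300×34.4 = 1,283,120
After stage 1: salt = 1,283,120 + 26,000×2 = 1,335,120; volume = 63,300 m³; S = 21.092 ‰
After stage 2: salt = 1,335,120 + 36,500×36.5 = 2,667,370; volume = 99,800 m³; S = 26.727 ‰
After stage 3: salt = 2,667,370 + 28,000×0.5 = 2,681,370; volume = 127,800 m³
S = 2,681,370 / 127,800 = 20.981 ‰

20.98 ‰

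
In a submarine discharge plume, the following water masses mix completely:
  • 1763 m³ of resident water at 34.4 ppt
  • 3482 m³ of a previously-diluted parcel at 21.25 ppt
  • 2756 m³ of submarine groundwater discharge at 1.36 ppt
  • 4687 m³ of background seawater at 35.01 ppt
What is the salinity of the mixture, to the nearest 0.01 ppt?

23.84 ppt

Salt balance:
salt = 1,763×34.4 + 3,482×21.25 + 2,756×1.36 + 4,687×35.01 = 60,647.2 + 73,992.5 + 3,748.16 + 164,091.87 = 302,479.73
volume = 1,763 + 3,482 + 2,756 + 4,687 = 12,688 m³
S = 302,479.73 / 12,688 = 23.8398 ppt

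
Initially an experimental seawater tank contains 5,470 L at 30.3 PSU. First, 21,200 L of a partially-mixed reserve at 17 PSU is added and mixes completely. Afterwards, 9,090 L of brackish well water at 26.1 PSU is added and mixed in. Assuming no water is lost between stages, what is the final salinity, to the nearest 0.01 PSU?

21.35 PSU

Weighted by volume,
Initial salt = 5,470×30.3 = 165,741
After stage 1: salt = 165,741 + 21,200×17 = 526,141; volume = 26,670 L; S = 19.728 PSU
After stage 2: salt = 526,141 + 9,090×26.1 = 763,390; volume = 35,760 L
S = 763,390 / 35,760 = 21.3476 PSU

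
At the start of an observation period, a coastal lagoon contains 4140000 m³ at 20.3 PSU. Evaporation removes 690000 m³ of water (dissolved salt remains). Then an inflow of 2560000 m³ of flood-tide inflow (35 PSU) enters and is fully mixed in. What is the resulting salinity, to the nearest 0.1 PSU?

After evaporation: salt = 4,140,000×20.3 = 84,042,000; volume = 4,140,000 − 690,000 = 3,450,000 m³
After mixing: salt = 84,042,000 + 2,560,000×35 = 173,642,000; volume = 3,450,000 + 2,560,000 = 6,010,000 m³
S = 173,642,000 / 6,010,000 = 28.8922 PSU

28.9 PSU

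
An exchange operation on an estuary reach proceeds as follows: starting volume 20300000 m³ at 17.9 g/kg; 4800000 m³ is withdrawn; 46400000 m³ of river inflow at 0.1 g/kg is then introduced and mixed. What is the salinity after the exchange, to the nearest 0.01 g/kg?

4.56 g/kg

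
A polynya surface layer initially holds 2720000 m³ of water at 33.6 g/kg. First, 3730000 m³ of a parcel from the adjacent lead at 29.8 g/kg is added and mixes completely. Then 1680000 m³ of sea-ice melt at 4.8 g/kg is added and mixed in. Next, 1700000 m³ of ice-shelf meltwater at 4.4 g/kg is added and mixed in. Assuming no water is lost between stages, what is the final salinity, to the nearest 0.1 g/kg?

22.2 g/kg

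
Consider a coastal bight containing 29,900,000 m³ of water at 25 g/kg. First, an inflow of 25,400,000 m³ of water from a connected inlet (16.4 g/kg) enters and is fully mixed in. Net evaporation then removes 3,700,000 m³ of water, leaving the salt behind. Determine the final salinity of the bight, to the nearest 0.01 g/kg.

22.56 g/kg

After mixing: salt = 29,900,000×25 + 25,400,000×16.4 = 1,164,060,000; volume = 55,300,000 m³
After evaporation: salt unchanged = 1,164,060,000; volume = 55,300,000 − 3,700,000 = 51,600,000 m³
S = 1,164,060,000 / 51,600,000 = 22.5593 g/kg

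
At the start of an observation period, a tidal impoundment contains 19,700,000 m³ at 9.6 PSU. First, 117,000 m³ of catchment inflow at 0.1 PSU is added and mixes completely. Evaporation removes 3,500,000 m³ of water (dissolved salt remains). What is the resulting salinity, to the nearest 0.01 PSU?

After mixing: salt = 19,700,000×9.6 + 117,000×0.1 = 189,131,700; volume = 19,817,000 m³
After evaporation: salt unchanged = 189,131,700; volume = 19,817,000 − 3,500,000 = 16,317,000 m³
S = 189,131,700 / 16,317,000 = 11.5911 PSU

11.59 PSU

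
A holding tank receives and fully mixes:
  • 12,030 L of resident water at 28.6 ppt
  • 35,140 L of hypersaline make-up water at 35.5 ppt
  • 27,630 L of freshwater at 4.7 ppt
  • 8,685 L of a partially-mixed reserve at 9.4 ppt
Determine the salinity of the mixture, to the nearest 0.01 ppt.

21.60 ppt

Mass of salt is conserved:
salt = 12,030×28.6 + 35,140×35.5 + 27,630×4.7 + 8,685×9.4 = 344,058 + 1,247,470 + 129,861 + 81,639 = 1,803,028
volume = 12,030 + 35,140 + 27,630 + 8,685 = 83,485 L
S = 1,803,028 / 83,485 = 21.597 ppt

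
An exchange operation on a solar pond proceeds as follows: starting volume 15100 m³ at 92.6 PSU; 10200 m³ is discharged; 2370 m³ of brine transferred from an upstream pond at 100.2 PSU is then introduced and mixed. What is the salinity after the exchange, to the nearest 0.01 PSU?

95.08 PSU

Remaining after removal: 4,900 m³ at 92.6 PSU (salt = 453,740)
After addition: salt = 453,740 + 2,370×100.2 = 691,214; volume = 7,270 m³
S = 691,214 / 7,270 = 95.0776 PSU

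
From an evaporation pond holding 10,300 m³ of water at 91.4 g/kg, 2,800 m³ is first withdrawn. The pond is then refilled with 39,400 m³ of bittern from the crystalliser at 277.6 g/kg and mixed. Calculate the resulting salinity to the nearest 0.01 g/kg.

Remaining after removal: 7,500 m³ at 91.4 g/kg (salt = 685,500)
After addition: salt = 685,500 + 39,400×277.6 = 11,622,940; volume = 46,900 m³
S = 11,622,940 / 46,900 = 247.8239 g/kg

247.82 g/kg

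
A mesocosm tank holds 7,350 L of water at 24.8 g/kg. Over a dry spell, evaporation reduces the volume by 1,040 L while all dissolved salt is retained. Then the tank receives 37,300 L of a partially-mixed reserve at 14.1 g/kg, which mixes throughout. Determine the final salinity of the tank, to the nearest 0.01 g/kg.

After evaporation: salt = 7,350×24.8 = 182,280; volume = 7,350 − 1,040 = 6,310 L
After mixing: salt = 182,280 + 37,300×14.1 = 708,210; volume = 6,310 + 37,300 = 43,610 L
S = 708,210 / 43,610 = 16.2396 g/kg

16.24 g/kg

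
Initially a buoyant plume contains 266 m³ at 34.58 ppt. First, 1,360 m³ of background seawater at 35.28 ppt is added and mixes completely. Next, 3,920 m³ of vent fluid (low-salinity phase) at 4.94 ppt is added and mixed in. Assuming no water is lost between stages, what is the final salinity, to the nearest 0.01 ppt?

13.80 ppt

Conserving salt mass:
Initial salt = 266×34.58 = 9,198.28
After stage 1: salt = 9,198.28 + 1,360×35.28 = 57,179.08; volume = 1,626 m³; S = 35.165 ppt
After stage 2: salt = 57,179.08 + 3,920×4.94 = 76,543.88; volume = 5,546 m³
S = 76,543.88 / 5,546 = 13.8016 ppt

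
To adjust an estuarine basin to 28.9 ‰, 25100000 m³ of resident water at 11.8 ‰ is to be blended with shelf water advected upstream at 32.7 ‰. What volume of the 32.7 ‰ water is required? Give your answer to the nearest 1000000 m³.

113000000 m³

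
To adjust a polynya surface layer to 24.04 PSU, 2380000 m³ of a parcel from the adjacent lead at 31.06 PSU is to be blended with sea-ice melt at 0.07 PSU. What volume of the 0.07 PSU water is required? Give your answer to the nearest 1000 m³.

Salt balance: 2,380,000×31.06 + V×0.07 = (2,380,000+V)×24.04
73,922,800 + 0.07V = 57,215,200 + 24.04V
16,707,600 = 23.97V
V = 697,021.28 m³

697000 m³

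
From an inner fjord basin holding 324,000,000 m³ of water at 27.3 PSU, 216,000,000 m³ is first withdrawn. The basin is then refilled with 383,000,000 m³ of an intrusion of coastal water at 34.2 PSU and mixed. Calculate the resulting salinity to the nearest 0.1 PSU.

Remaining after removal: 108,000,000 m³ at 27.3 PSU (salt = 2,948,400,000)
After addition: salt = 2,948,400,000 + 383,000,000×34.2 = 16,047,000,000; volume = 491,000,000 m³
S = 16,047,000,000 / 491,000,000 = 32.6823 PSU

32.7 PSU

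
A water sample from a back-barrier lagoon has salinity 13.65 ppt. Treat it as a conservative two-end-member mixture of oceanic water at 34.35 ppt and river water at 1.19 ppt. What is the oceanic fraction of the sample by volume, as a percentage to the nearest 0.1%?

37.6%

Let g be the oceanic fraction. Salt balance per unit volume:
g×34.35 + (1−g)×1.19 = 13.65
g = (13.65 − 1.19) / (34.35 − 1.19) = 12.46/33.16 = 0.3758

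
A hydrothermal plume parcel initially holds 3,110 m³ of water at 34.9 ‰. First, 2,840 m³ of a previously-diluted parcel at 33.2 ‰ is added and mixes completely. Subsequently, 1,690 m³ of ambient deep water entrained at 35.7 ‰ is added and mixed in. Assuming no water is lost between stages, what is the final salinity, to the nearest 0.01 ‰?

34.45 ‰

Conserving salt mass:
Initial salt = 3,110×34.9 = 108,539
After stage 1: salt = 108,539 + 2,840×33.2 = 202,827; volume = 5,950 m³; S = 34.089 ‰
After stage 2: salt = 202,827 + 1,690×35.7 = 263,160; volume = 7,640 m³
S = 263,160 / 7,640 = 34.445 ‰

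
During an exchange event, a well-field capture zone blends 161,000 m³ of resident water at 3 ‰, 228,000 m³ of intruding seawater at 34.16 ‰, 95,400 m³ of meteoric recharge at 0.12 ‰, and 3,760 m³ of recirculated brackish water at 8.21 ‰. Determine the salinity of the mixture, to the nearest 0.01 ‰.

By conservation of dissolved salt,
salt = 161,000×3 + 228,000×34.16 + 95,400×0.12 + 3,760×8.21 = 483,000 + 7,788,480 + 11,448 + 30,869.6 = 8,313,797.6
volume = 161,000 + 228,000 + 95,400 + 3,760 = 488,160 m³
S = 8,313,797.6 / 488,160 = 17.0309 ‰

17.03 ‰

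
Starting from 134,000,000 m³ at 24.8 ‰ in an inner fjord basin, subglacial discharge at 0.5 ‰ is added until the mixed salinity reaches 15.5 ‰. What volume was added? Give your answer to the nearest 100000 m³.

Salt balance: 134,000,000×24.8 + V×0.5 = (134,000,000+V)×15.5
3,323,200,000 + 0.5V = 2,077,000,000 + 15.5V
1,246,200,000 = 15V
V = 83,080,000 m³

83100000 m³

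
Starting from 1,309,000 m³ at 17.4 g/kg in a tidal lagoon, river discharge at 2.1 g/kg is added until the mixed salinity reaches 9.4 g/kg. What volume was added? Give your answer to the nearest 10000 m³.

1430000 m³

Salt balance: 1,309,000×17.4 + V×2.1 = (1,309,000+V)×9.4
22,776,600 + 2.1V = 12,304,600 + 9.4V
10,472,000 = 7.3V
V = 1,434,520.55 m³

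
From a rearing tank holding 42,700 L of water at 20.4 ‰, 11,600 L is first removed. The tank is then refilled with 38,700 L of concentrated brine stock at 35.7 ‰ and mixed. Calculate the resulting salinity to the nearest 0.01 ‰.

Remaining after removal: 31,100 L at 20.4 ‰ (salt = 634,440)
After addition: salt = 634,440 + 38,700×35.7 = 2,016,030; volume = 69,800 L
S = 2,016,030 / 69,800 = 28.883 ‰

28.88 ‰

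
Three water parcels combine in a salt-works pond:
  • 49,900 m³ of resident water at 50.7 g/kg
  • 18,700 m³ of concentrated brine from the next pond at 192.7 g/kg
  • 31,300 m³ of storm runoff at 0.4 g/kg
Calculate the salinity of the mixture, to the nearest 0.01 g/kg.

Salt balance:
salt = 49,900×50.7 + 18,700×192.7 + 31,300×0.4 = 2,529,930 + 3,603,490 + 12,520 = 6,145,940
volume = 49,900 + 18,700 + 31,300 = 99,900 m³
S = 6,145,940 / 99,900 = 61.5209 g/kg

61.52 g/kg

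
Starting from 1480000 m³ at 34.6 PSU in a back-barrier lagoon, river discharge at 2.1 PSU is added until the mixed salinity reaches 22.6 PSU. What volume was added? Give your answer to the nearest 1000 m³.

Salt balance: 1,480,000×34.6 + V×2.1 = (1,480,000+V)×22.6
51,208,000 + 2.1V = 33,448,000 + 22.6V
17,760,000 = 20.5V
V = 866,341.46 m³

866000 m³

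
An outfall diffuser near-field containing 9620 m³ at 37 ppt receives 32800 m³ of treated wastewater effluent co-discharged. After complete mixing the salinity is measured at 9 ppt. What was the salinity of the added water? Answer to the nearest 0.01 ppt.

0.79 ppt

Salt balance: 9,620×37 + 32,800×S = 42,420×9
355,940 + 32,800·S = 381,780
S = (381,780 − 355,940) / 32,800 = 0.7878 ppt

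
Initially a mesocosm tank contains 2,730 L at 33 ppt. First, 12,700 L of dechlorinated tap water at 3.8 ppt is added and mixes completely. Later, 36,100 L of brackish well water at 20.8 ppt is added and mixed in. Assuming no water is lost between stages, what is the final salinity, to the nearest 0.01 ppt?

17.26 ppt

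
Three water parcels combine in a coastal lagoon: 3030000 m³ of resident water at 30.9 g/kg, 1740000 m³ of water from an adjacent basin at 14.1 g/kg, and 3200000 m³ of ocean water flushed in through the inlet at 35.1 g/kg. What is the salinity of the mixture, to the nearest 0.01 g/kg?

28.92 g/kg

Salt balance:
salt = 3,030,000×30.9 + 1,740,000×14.1 + 3,200,000×35.1 = 93,627,000 + 24,534,000 + 112,320,000 = 230,481,000
volume = 3,030,000 + 1,740,000 + 3,200,000 = 7,970,000 m³
S = 230,481,000 / 7,970,000 = 28.9186 g/kg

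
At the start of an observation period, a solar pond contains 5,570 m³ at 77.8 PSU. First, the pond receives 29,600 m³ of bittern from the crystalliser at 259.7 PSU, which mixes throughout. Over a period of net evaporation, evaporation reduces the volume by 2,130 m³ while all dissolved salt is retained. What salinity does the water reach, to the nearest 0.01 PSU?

After mixing: salt = 5,570×77.8 + 29,600×259.7 = 8,120,466; volume = 35,170 m³
After evaporation: salt unchanged = 8,120,466; volume = 35,170 − 2,130 = 33,040 m³
S = 8,120,466 / 33,040 = 245.7768 PSU

245.78 PSU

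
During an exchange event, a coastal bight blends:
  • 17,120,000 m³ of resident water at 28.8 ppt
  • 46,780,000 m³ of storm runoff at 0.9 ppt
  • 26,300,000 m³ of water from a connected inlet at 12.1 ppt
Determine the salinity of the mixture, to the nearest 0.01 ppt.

Mass of salt is conserved:
salt = 17,120,000×28.8 + 46,780,000×0.9 + 26,300,000×12.1 = 493,056,000 + 42,102,000 + 318,230,000 = 853,388,000
volume = 17,120,000 + 46,780,000 + 26,300,000 = 90,200,000 m³
S = 853,388,000 / 90,200,000 = 9.4611 ppt

9.46 ppt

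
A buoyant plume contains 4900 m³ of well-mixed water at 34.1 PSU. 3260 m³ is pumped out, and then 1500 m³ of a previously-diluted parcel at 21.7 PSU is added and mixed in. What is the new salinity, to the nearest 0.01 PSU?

28.18 PSU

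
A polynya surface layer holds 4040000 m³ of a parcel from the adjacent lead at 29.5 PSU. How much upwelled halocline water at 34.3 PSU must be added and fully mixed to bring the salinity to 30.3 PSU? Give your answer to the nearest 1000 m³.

808000 m³

Salt balance: 4,040,000×29.5 + V×34.3 = (4,040,000+V)×30.3
119,180,000 + 34.3V = 122,412,000 + 30.3V
3,232,000 = 4V
V = 808,000 m³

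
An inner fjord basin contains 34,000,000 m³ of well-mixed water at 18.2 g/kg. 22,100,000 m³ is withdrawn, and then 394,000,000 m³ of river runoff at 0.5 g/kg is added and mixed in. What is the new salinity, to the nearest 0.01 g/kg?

Remaining after removal: 11,900,000 m³ at 18.2 g/kg (salt = 216,580,000)
After addition: salt = 216,580,000 + 394,000,000×0.5 = 413,580,000; volume = 405,900,000 m³
S = 413,580,000 / 405,900,000 = 1.0189 g/kg

1.02 g/kg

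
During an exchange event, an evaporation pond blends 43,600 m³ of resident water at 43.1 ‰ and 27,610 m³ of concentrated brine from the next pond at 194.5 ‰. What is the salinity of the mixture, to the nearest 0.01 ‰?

101.80 ‰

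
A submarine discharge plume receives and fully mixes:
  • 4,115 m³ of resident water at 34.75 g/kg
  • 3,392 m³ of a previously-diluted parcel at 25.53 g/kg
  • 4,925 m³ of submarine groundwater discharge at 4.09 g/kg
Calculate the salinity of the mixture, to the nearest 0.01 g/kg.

20.09 g/kg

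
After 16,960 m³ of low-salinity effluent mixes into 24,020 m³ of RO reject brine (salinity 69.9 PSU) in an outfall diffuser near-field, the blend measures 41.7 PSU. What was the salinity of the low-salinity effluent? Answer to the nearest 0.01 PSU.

1.76 PSU

Salt balance: 24,020×69.9 + 16,960×S = 40,980×41.7
1,678,998 + 16,960·S = 1,708,866
S = (1,708,866 − 1,678,998) / 16,960 = 1.7611 PSU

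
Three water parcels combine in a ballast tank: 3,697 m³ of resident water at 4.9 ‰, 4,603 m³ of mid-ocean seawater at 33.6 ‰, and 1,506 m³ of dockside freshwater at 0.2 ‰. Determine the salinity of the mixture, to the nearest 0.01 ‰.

17.65 ‰

Weighted by volume,
salt = 3,697×4.9 + 4,603×33.6 + 1,506×0.2 = 18,115.3 + 154,660.8 + 301.2 = 173,077.3
volume = 3,697 + 4,603 + 1,506 = 9,806 m³
S = 173,077.3 / 9,806 = 17.6501 ‰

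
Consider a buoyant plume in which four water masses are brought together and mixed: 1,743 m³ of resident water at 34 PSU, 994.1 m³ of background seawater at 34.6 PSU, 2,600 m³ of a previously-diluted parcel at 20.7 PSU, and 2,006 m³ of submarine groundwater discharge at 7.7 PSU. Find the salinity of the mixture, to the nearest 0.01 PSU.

22.19 PSU

Mass of salt is conserved:
salt = 1,743×34 + 994.1×34.6 + 2,600×20.7 + 2,006×7.7 = 59,262 + 34,395.86 + 53,820 + 15,446.2 = 162,924.06
volume = 1,743 + 994.1 + 2,600 + 2,006 = 7,343.1 m³
S = 162,924.06 / 7,343.1 = 22.1874 PSU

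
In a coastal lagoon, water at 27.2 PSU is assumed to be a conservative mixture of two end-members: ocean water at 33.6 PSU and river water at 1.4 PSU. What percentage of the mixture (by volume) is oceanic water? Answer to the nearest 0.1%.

80.1%

Let g be the oceanic fraction. Salt balance per unit volume:
g×33.6 + (1−g)×1.4 = 27.2
g = (27.2 − 1.4) / (33.6 − 1.4) = 25.8/32.2 = 0.8012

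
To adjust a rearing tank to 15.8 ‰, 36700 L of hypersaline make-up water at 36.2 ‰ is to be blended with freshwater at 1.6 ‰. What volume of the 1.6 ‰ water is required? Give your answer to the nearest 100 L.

Salt balance: 36,700×36.2 + V×1.6 = (36,700+V)×15.8
1,328,540 + 1.6V = 579,860 + 15.8V
748,680 = 14.2V
V = 52,723.94 L

52700 L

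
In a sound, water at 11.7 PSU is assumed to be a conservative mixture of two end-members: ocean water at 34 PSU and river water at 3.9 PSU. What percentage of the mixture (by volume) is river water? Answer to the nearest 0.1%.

74.1%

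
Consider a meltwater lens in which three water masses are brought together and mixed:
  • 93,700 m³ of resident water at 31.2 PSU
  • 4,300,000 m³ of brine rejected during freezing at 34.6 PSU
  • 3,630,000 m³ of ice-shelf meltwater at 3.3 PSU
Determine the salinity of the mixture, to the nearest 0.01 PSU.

Total salt / total volume:
salt = 93,700×31.2 + 4,300,000×34.6 + 3,630,000×3.3 = 2,923,440 + 148,780,000 + 11,979,000 = 163,682,440
volume = 93,700 + 4,300,000 + 3,630,000 = 8,023,700 m³
S = 163,682,440 / 8,023,700 = 20.3999 PSU

20.40 PSU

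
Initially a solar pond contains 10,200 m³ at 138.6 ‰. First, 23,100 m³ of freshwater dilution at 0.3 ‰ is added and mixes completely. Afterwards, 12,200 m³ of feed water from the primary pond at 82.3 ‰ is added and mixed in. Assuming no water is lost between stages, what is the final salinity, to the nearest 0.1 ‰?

53.3 ‰

Conserving salt mass:
Initial salt = 10,200×138.6 = 1,413,720
After stage 1: salt = 1,413,720 + 23,100×0.3 = 1,420,650; volume = 33,300 m³; S = 42.662 ‰
After stage 2: salt = 1,420,650 + 12,200×82.3 = 2,424,710; volume = 45,500 m³
S = 2,424,710 / 45,500 = 53.2903 ‰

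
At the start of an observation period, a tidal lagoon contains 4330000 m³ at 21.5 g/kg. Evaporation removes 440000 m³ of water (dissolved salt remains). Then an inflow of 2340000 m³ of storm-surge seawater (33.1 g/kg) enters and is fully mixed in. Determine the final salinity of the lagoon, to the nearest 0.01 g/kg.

After evaporation: salt = 4,330,000×21.5 = 93,095,000; volume = 4,330,000 − 440,000 = 3,890,000 m³
After mixing: salt = 93,095,000 + 2,340,000×33.1 = 170,549,000; volume = 3,890,000 + 2,340,000 = 6,230,000 m³
S = 170,549,000 / 6,230,000 = 27.3754 g/kg

27.38 g/kg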